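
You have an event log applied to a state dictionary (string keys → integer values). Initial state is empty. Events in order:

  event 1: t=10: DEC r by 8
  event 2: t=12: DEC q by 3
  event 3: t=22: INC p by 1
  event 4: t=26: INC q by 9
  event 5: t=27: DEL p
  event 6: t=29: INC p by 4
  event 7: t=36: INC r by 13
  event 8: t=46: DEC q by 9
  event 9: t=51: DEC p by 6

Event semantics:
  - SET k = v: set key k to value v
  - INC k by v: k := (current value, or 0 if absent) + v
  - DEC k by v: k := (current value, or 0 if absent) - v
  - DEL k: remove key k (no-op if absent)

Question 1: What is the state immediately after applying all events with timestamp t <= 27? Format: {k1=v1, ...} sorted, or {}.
Answer: {q=6, r=-8}

Derivation:
Apply events with t <= 27 (5 events):
  after event 1 (t=10: DEC r by 8): {r=-8}
  after event 2 (t=12: DEC q by 3): {q=-3, r=-8}
  after event 3 (t=22: INC p by 1): {p=1, q=-3, r=-8}
  after event 4 (t=26: INC q by 9): {p=1, q=6, r=-8}
  after event 5 (t=27: DEL p): {q=6, r=-8}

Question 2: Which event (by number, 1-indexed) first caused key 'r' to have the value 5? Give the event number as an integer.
Looking for first event where r becomes 5:
  event 1: r = -8
  event 2: r = -8
  event 3: r = -8
  event 4: r = -8
  event 5: r = -8
  event 6: r = -8
  event 7: r -8 -> 5  <-- first match

Answer: 7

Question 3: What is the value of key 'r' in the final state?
Answer: 5

Derivation:
Track key 'r' through all 9 events:
  event 1 (t=10: DEC r by 8): r (absent) -> -8
  event 2 (t=12: DEC q by 3): r unchanged
  event 3 (t=22: INC p by 1): r unchanged
  event 4 (t=26: INC q by 9): r unchanged
  event 5 (t=27: DEL p): r unchanged
  event 6 (t=29: INC p by 4): r unchanged
  event 7 (t=36: INC r by 13): r -8 -> 5
  event 8 (t=46: DEC q by 9): r unchanged
  event 9 (t=51: DEC p by 6): r unchanged
Final: r = 5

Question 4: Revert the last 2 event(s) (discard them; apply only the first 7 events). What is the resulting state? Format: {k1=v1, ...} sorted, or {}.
Keep first 7 events (discard last 2):
  after event 1 (t=10: DEC r by 8): {r=-8}
  after event 2 (t=12: DEC q by 3): {q=-3, r=-8}
  after event 3 (t=22: INC p by 1): {p=1, q=-3, r=-8}
  after event 4 (t=26: INC q by 9): {p=1, q=6, r=-8}
  after event 5 (t=27: DEL p): {q=6, r=-8}
  after event 6 (t=29: INC p by 4): {p=4, q=6, r=-8}
  after event 7 (t=36: INC r by 13): {p=4, q=6, r=5}

Answer: {p=4, q=6, r=5}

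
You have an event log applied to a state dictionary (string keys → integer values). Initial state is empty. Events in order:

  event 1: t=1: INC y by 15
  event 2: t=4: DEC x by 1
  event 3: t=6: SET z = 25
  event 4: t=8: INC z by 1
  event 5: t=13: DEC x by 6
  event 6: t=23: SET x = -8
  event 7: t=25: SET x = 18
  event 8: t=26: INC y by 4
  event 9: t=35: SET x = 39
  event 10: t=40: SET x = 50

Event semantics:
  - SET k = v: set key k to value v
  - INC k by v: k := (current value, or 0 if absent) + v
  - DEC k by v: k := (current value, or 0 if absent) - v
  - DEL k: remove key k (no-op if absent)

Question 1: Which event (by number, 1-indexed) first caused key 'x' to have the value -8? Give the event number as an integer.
Looking for first event where x becomes -8:
  event 2: x = -1
  event 3: x = -1
  event 4: x = -1
  event 5: x = -7
  event 6: x -7 -> -8  <-- first match

Answer: 6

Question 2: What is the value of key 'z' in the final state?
Answer: 26

Derivation:
Track key 'z' through all 10 events:
  event 1 (t=1: INC y by 15): z unchanged
  event 2 (t=4: DEC x by 1): z unchanged
  event 3 (t=6: SET z = 25): z (absent) -> 25
  event 4 (t=8: INC z by 1): z 25 -> 26
  event 5 (t=13: DEC x by 6): z unchanged
  event 6 (t=23: SET x = -8): z unchanged
  event 7 (t=25: SET x = 18): z unchanged
  event 8 (t=26: INC y by 4): z unchanged
  event 9 (t=35: SET x = 39): z unchanged
  event 10 (t=40: SET x = 50): z unchanged
Final: z = 26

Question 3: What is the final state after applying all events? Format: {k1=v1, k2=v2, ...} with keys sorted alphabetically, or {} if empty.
Answer: {x=50, y=19, z=26}

Derivation:
  after event 1 (t=1: INC y by 15): {y=15}
  after event 2 (t=4: DEC x by 1): {x=-1, y=15}
  after event 3 (t=6: SET z = 25): {x=-1, y=15, z=25}
  after event 4 (t=8: INC z by 1): {x=-1, y=15, z=26}
  after event 5 (t=13: DEC x by 6): {x=-7, y=15, z=26}
  after event 6 (t=23: SET x = -8): {x=-8, y=15, z=26}
  after event 7 (t=25: SET x = 18): {x=18, y=15, z=26}
  after event 8 (t=26: INC y by 4): {x=18, y=19, z=26}
  after event 9 (t=35: SET x = 39): {x=39, y=19, z=26}
  after event 10 (t=40: SET x = 50): {x=50, y=19, z=26}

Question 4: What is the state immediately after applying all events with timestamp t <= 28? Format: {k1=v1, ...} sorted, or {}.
Apply events with t <= 28 (8 events):
  after event 1 (t=1: INC y by 15): {y=15}
  after event 2 (t=4: DEC x by 1): {x=-1, y=15}
  after event 3 (t=6: SET z = 25): {x=-1, y=15, z=25}
  after event 4 (t=8: INC z by 1): {x=-1, y=15, z=26}
  after event 5 (t=13: DEC x by 6): {x=-7, y=15, z=26}
  after event 6 (t=23: SET x = -8): {x=-8, y=15, z=26}
  after event 7 (t=25: SET x = 18): {x=18, y=15, z=26}
  after event 8 (t=26: INC y by 4): {x=18, y=19, z=26}

Answer: {x=18, y=19, z=26}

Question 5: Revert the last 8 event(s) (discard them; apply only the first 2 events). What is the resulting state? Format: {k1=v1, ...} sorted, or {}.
Keep first 2 events (discard last 8):
  after event 1 (t=1: INC y by 15): {y=15}
  after event 2 (t=4: DEC x by 1): {x=-1, y=15}

Answer: {x=-1, y=15}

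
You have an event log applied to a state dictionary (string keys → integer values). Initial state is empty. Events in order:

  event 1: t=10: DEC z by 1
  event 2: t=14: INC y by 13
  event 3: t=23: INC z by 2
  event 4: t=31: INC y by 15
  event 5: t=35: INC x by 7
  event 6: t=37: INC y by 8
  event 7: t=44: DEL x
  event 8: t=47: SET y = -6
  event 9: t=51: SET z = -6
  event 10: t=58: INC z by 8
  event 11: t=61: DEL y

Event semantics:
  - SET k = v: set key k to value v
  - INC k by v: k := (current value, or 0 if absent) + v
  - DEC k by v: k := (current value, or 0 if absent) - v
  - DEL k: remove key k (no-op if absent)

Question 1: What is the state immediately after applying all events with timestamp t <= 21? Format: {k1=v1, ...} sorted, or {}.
Answer: {y=13, z=-1}

Derivation:
Apply events with t <= 21 (2 events):
  after event 1 (t=10: DEC z by 1): {z=-1}
  after event 2 (t=14: INC y by 13): {y=13, z=-1}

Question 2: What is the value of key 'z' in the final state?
Track key 'z' through all 11 events:
  event 1 (t=10: DEC z by 1): z (absent) -> -1
  event 2 (t=14: INC y by 13): z unchanged
  event 3 (t=23: INC z by 2): z -1 -> 1
  event 4 (t=31: INC y by 15): z unchanged
  event 5 (t=35: INC x by 7): z unchanged
  event 6 (t=37: INC y by 8): z unchanged
  event 7 (t=44: DEL x): z unchanged
  event 8 (t=47: SET y = -6): z unchanged
  event 9 (t=51: SET z = -6): z 1 -> -6
  event 10 (t=58: INC z by 8): z -6 -> 2
  event 11 (t=61: DEL y): z unchanged
Final: z = 2

Answer: 2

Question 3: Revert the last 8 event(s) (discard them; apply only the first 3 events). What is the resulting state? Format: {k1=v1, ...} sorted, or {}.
Keep first 3 events (discard last 8):
  after event 1 (t=10: DEC z by 1): {z=-1}
  after event 2 (t=14: INC y by 13): {y=13, z=-1}
  after event 3 (t=23: INC z by 2): {y=13, z=1}

Answer: {y=13, z=1}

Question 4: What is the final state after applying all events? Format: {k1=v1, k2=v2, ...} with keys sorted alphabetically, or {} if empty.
Answer: {z=2}

Derivation:
  after event 1 (t=10: DEC z by 1): {z=-1}
  after event 2 (t=14: INC y by 13): {y=13, z=-1}
  after event 3 (t=23: INC z by 2): {y=13, z=1}
  after event 4 (t=31: INC y by 15): {y=28, z=1}
  after event 5 (t=35: INC x by 7): {x=7, y=28, z=1}
  after event 6 (t=37: INC y by 8): {x=7, y=36, z=1}
  after event 7 (t=44: DEL x): {y=36, z=1}
  after event 8 (t=47: SET y = -6): {y=-6, z=1}
  after event 9 (t=51: SET z = -6): {y=-6, z=-6}
  after event 10 (t=58: INC z by 8): {y=-6, z=2}
  after event 11 (t=61: DEL y): {z=2}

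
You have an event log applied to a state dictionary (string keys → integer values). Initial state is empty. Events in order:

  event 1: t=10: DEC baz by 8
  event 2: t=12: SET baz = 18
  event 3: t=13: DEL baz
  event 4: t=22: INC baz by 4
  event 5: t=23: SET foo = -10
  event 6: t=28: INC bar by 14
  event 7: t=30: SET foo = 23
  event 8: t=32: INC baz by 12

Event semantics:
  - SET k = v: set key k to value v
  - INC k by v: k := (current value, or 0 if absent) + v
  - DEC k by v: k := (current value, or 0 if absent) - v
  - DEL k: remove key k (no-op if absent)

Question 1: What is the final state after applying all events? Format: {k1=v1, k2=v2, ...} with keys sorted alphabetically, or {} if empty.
  after event 1 (t=10: DEC baz by 8): {baz=-8}
  after event 2 (t=12: SET baz = 18): {baz=18}
  after event 3 (t=13: DEL baz): {}
  after event 4 (t=22: INC baz by 4): {baz=4}
  after event 5 (t=23: SET foo = -10): {baz=4, foo=-10}
  after event 6 (t=28: INC bar by 14): {bar=14, baz=4, foo=-10}
  after event 7 (t=30: SET foo = 23): {bar=14, baz=4, foo=23}
  after event 8 (t=32: INC baz by 12): {bar=14, baz=16, foo=23}

Answer: {bar=14, baz=16, foo=23}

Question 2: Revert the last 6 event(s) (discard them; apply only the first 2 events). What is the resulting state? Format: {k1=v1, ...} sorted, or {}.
Keep first 2 events (discard last 6):
  after event 1 (t=10: DEC baz by 8): {baz=-8}
  after event 2 (t=12: SET baz = 18): {baz=18}

Answer: {baz=18}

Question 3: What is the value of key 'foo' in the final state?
Answer: 23

Derivation:
Track key 'foo' through all 8 events:
  event 1 (t=10: DEC baz by 8): foo unchanged
  event 2 (t=12: SET baz = 18): foo unchanged
  event 3 (t=13: DEL baz): foo unchanged
  event 4 (t=22: INC baz by 4): foo unchanged
  event 5 (t=23: SET foo = -10): foo (absent) -> -10
  event 6 (t=28: INC bar by 14): foo unchanged
  event 7 (t=30: SET foo = 23): foo -10 -> 23
  event 8 (t=32: INC baz by 12): foo unchanged
Final: foo = 23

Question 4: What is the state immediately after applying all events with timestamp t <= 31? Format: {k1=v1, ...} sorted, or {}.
Answer: {bar=14, baz=4, foo=23}

Derivation:
Apply events with t <= 31 (7 events):
  after event 1 (t=10: DEC baz by 8): {baz=-8}
  after event 2 (t=12: SET baz = 18): {baz=18}
  after event 3 (t=13: DEL baz): {}
  after event 4 (t=22: INC baz by 4): {baz=4}
  after event 5 (t=23: SET foo = -10): {baz=4, foo=-10}
  after event 6 (t=28: INC bar by 14): {bar=14, baz=4, foo=-10}
  after event 7 (t=30: SET foo = 23): {bar=14, baz=4, foo=23}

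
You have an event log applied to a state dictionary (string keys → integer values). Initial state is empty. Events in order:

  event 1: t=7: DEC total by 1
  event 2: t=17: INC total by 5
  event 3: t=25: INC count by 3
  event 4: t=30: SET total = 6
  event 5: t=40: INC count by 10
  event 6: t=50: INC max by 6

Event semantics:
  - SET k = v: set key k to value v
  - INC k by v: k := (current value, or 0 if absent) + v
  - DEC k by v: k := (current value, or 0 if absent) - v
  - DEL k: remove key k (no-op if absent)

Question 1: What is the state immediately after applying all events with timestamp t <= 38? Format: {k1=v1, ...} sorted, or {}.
Apply events with t <= 38 (4 events):
  after event 1 (t=7: DEC total by 1): {total=-1}
  after event 2 (t=17: INC total by 5): {total=4}
  after event 3 (t=25: INC count by 3): {count=3, total=4}
  after event 4 (t=30: SET total = 6): {count=3, total=6}

Answer: {count=3, total=6}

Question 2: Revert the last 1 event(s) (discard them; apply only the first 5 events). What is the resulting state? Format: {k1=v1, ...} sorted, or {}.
Keep first 5 events (discard last 1):
  after event 1 (t=7: DEC total by 1): {total=-1}
  after event 2 (t=17: INC total by 5): {total=4}
  after event 3 (t=25: INC count by 3): {count=3, total=4}
  after event 4 (t=30: SET total = 6): {count=3, total=6}
  after event 5 (t=40: INC count by 10): {count=13, total=6}

Answer: {count=13, total=6}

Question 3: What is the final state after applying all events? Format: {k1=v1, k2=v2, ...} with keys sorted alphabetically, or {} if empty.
  after event 1 (t=7: DEC total by 1): {total=-1}
  after event 2 (t=17: INC total by 5): {total=4}
  after event 3 (t=25: INC count by 3): {count=3, total=4}
  after event 4 (t=30: SET total = 6): {count=3, total=6}
  after event 5 (t=40: INC count by 10): {count=13, total=6}
  after event 6 (t=50: INC max by 6): {count=13, max=6, total=6}

Answer: {count=13, max=6, total=6}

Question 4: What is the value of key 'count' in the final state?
Track key 'count' through all 6 events:
  event 1 (t=7: DEC total by 1): count unchanged
  event 2 (t=17: INC total by 5): count unchanged
  event 3 (t=25: INC count by 3): count (absent) -> 3
  event 4 (t=30: SET total = 6): count unchanged
  event 5 (t=40: INC count by 10): count 3 -> 13
  event 6 (t=50: INC max by 6): count unchanged
Final: count = 13

Answer: 13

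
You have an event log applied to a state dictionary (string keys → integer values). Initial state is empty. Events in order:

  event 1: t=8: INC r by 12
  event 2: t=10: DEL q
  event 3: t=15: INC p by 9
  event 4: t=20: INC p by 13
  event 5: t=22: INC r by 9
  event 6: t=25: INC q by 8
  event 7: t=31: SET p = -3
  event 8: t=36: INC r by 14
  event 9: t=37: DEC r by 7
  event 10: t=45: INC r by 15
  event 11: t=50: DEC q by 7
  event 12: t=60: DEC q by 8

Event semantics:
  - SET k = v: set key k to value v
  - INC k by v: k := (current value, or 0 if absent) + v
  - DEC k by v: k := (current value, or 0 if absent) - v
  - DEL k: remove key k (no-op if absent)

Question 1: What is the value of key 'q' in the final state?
Answer: -7

Derivation:
Track key 'q' through all 12 events:
  event 1 (t=8: INC r by 12): q unchanged
  event 2 (t=10: DEL q): q (absent) -> (absent)
  event 3 (t=15: INC p by 9): q unchanged
  event 4 (t=20: INC p by 13): q unchanged
  event 5 (t=22: INC r by 9): q unchanged
  event 6 (t=25: INC q by 8): q (absent) -> 8
  event 7 (t=31: SET p = -3): q unchanged
  event 8 (t=36: INC r by 14): q unchanged
  event 9 (t=37: DEC r by 7): q unchanged
  event 10 (t=45: INC r by 15): q unchanged
  event 11 (t=50: DEC q by 7): q 8 -> 1
  event 12 (t=60: DEC q by 8): q 1 -> -7
Final: q = -7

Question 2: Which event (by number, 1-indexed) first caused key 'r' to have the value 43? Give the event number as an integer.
Answer: 10

Derivation:
Looking for first event where r becomes 43:
  event 1: r = 12
  event 2: r = 12
  event 3: r = 12
  event 4: r = 12
  event 5: r = 21
  event 6: r = 21
  event 7: r = 21
  event 8: r = 35
  event 9: r = 28
  event 10: r 28 -> 43  <-- first match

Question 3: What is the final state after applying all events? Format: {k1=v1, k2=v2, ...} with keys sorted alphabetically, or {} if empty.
  after event 1 (t=8: INC r by 12): {r=12}
  after event 2 (t=10: DEL q): {r=12}
  after event 3 (t=15: INC p by 9): {p=9, r=12}
  after event 4 (t=20: INC p by 13): {p=22, r=12}
  after event 5 (t=22: INC r by 9): {p=22, r=21}
  after event 6 (t=25: INC q by 8): {p=22, q=8, r=21}
  after event 7 (t=31: SET p = -3): {p=-3, q=8, r=21}
  after event 8 (t=36: INC r by 14): {p=-3, q=8, r=35}
  after event 9 (t=37: DEC r by 7): {p=-3, q=8, r=28}
  after event 10 (t=45: INC r by 15): {p=-3, q=8, r=43}
  after event 11 (t=50: DEC q by 7): {p=-3, q=1, r=43}
  after event 12 (t=60: DEC q by 8): {p=-3, q=-7, r=43}

Answer: {p=-3, q=-7, r=43}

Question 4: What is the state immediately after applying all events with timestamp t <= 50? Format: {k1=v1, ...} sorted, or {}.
Apply events with t <= 50 (11 events):
  after event 1 (t=8: INC r by 12): {r=12}
  after event 2 (t=10: DEL q): {r=12}
  after event 3 (t=15: INC p by 9): {p=9, r=12}
  after event 4 (t=20: INC p by 13): {p=22, r=12}
  after event 5 (t=22: INC r by 9): {p=22, r=21}
  after event 6 (t=25: INC q by 8): {p=22, q=8, r=21}
  after event 7 (t=31: SET p = -3): {p=-3, q=8, r=21}
  after event 8 (t=36: INC r by 14): {p=-3, q=8, r=35}
  after event 9 (t=37: DEC r by 7): {p=-3, q=8, r=28}
  after event 10 (t=45: INC r by 15): {p=-3, q=8, r=43}
  after event 11 (t=50: DEC q by 7): {p=-3, q=1, r=43}

Answer: {p=-3, q=1, r=43}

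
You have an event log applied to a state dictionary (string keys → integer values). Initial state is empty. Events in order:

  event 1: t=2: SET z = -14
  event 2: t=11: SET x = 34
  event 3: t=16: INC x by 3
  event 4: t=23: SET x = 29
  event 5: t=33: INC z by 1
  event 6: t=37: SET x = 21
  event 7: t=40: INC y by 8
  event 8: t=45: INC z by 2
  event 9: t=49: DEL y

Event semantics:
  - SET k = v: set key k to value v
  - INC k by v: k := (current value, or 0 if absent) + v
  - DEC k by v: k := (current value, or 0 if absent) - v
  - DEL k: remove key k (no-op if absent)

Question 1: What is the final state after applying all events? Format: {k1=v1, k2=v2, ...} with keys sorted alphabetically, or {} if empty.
Answer: {x=21, z=-11}

Derivation:
  after event 1 (t=2: SET z = -14): {z=-14}
  after event 2 (t=11: SET x = 34): {x=34, z=-14}
  after event 3 (t=16: INC x by 3): {x=37, z=-14}
  after event 4 (t=23: SET x = 29): {x=29, z=-14}
  after event 5 (t=33: INC z by 1): {x=29, z=-13}
  after event 6 (t=37: SET x = 21): {x=21, z=-13}
  after event 7 (t=40: INC y by 8): {x=21, y=8, z=-13}
  after event 8 (t=45: INC z by 2): {x=21, y=8, z=-11}
  after event 9 (t=49: DEL y): {x=21, z=-11}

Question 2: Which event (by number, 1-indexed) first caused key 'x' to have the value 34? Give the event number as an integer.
Looking for first event where x becomes 34:
  event 2: x (absent) -> 34  <-- first match

Answer: 2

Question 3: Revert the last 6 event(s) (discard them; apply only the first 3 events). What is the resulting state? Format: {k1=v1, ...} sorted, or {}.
Keep first 3 events (discard last 6):
  after event 1 (t=2: SET z = -14): {z=-14}
  after event 2 (t=11: SET x = 34): {x=34, z=-14}
  after event 3 (t=16: INC x by 3): {x=37, z=-14}

Answer: {x=37, z=-14}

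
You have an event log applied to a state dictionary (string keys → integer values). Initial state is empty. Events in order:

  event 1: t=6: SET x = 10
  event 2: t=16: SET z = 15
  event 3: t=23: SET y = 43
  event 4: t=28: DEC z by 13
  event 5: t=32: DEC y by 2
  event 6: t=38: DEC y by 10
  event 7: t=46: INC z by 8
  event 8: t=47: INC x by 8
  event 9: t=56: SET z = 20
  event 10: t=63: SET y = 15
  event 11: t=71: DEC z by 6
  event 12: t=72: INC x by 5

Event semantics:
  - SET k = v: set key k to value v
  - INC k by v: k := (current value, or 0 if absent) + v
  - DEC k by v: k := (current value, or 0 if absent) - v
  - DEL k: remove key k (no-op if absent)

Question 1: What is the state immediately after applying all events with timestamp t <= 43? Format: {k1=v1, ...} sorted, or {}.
Answer: {x=10, y=31, z=2}

Derivation:
Apply events with t <= 43 (6 events):
  after event 1 (t=6: SET x = 10): {x=10}
  after event 2 (t=16: SET z = 15): {x=10, z=15}
  after event 3 (t=23: SET y = 43): {x=10, y=43, z=15}
  after event 4 (t=28: DEC z by 13): {x=10, y=43, z=2}
  after event 5 (t=32: DEC y by 2): {x=10, y=41, z=2}
  after event 6 (t=38: DEC y by 10): {x=10, y=31, z=2}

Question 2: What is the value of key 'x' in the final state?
Answer: 23

Derivation:
Track key 'x' through all 12 events:
  event 1 (t=6: SET x = 10): x (absent) -> 10
  event 2 (t=16: SET z = 15): x unchanged
  event 3 (t=23: SET y = 43): x unchanged
  event 4 (t=28: DEC z by 13): x unchanged
  event 5 (t=32: DEC y by 2): x unchanged
  event 6 (t=38: DEC y by 10): x unchanged
  event 7 (t=46: INC z by 8): x unchanged
  event 8 (t=47: INC x by 8): x 10 -> 18
  event 9 (t=56: SET z = 20): x unchanged
  event 10 (t=63: SET y = 15): x unchanged
  event 11 (t=71: DEC z by 6): x unchanged
  event 12 (t=72: INC x by 5): x 18 -> 23
Final: x = 23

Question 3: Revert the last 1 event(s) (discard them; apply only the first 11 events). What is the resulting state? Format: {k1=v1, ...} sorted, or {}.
Keep first 11 events (discard last 1):
  after event 1 (t=6: SET x = 10): {x=10}
  after event 2 (t=16: SET z = 15): {x=10, z=15}
  after event 3 (t=23: SET y = 43): {x=10, y=43, z=15}
  after event 4 (t=28: DEC z by 13): {x=10, y=43, z=2}
  after event 5 (t=32: DEC y by 2): {x=10, y=41, z=2}
  after event 6 (t=38: DEC y by 10): {x=10, y=31, z=2}
  after event 7 (t=46: INC z by 8): {x=10, y=31, z=10}
  after event 8 (t=47: INC x by 8): {x=18, y=31, z=10}
  after event 9 (t=56: SET z = 20): {x=18, y=31, z=20}
  after event 10 (t=63: SET y = 15): {x=18, y=15, z=20}
  after event 11 (t=71: DEC z by 6): {x=18, y=15, z=14}

Answer: {x=18, y=15, z=14}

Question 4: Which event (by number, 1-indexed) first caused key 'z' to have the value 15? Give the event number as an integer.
Answer: 2

Derivation:
Looking for first event where z becomes 15:
  event 2: z (absent) -> 15  <-- first match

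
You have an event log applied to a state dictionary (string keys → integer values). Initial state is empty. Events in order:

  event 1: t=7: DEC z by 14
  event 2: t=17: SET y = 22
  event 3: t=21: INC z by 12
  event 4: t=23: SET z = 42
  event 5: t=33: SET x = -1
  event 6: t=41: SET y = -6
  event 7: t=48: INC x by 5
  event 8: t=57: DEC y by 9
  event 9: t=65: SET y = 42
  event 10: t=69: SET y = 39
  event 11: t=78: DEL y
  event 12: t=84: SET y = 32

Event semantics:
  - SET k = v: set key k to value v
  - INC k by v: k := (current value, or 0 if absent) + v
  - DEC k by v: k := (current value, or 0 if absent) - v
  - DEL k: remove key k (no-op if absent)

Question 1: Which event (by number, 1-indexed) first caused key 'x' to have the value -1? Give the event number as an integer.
Looking for first event where x becomes -1:
  event 5: x (absent) -> -1  <-- first match

Answer: 5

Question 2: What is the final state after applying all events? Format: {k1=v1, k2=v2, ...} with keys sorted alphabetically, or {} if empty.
  after event 1 (t=7: DEC z by 14): {z=-14}
  after event 2 (t=17: SET y = 22): {y=22, z=-14}
  after event 3 (t=21: INC z by 12): {y=22, z=-2}
  after event 4 (t=23: SET z = 42): {y=22, z=42}
  after event 5 (t=33: SET x = -1): {x=-1, y=22, z=42}
  after event 6 (t=41: SET y = -6): {x=-1, y=-6, z=42}
  after event 7 (t=48: INC x by 5): {x=4, y=-6, z=42}
  after event 8 (t=57: DEC y by 9): {x=4, y=-15, z=42}
  after event 9 (t=65: SET y = 42): {x=4, y=42, z=42}
  after event 10 (t=69: SET y = 39): {x=4, y=39, z=42}
  after event 11 (t=78: DEL y): {x=4, z=42}
  after event 12 (t=84: SET y = 32): {x=4, y=32, z=42}

Answer: {x=4, y=32, z=42}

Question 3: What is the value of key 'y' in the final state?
Track key 'y' through all 12 events:
  event 1 (t=7: DEC z by 14): y unchanged
  event 2 (t=17: SET y = 22): y (absent) -> 22
  event 3 (t=21: INC z by 12): y unchanged
  event 4 (t=23: SET z = 42): y unchanged
  event 5 (t=33: SET x = -1): y unchanged
  event 6 (t=41: SET y = -6): y 22 -> -6
  event 7 (t=48: INC x by 5): y unchanged
  event 8 (t=57: DEC y by 9): y -6 -> -15
  event 9 (t=65: SET y = 42): y -15 -> 42
  event 10 (t=69: SET y = 39): y 42 -> 39
  event 11 (t=78: DEL y): y 39 -> (absent)
  event 12 (t=84: SET y = 32): y (absent) -> 32
Final: y = 32

Answer: 32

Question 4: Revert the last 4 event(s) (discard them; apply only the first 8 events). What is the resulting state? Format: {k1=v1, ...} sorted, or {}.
Keep first 8 events (discard last 4):
  after event 1 (t=7: DEC z by 14): {z=-14}
  after event 2 (t=17: SET y = 22): {y=22, z=-14}
  after event 3 (t=21: INC z by 12): {y=22, z=-2}
  after event 4 (t=23: SET z = 42): {y=22, z=42}
  after event 5 (t=33: SET x = -1): {x=-1, y=22, z=42}
  after event 6 (t=41: SET y = -6): {x=-1, y=-6, z=42}
  after event 7 (t=48: INC x by 5): {x=4, y=-6, z=42}
  after event 8 (t=57: DEC y by 9): {x=4, y=-15, z=42}

Answer: {x=4, y=-15, z=42}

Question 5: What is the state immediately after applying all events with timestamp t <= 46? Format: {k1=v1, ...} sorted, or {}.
Apply events with t <= 46 (6 events):
  after event 1 (t=7: DEC z by 14): {z=-14}
  after event 2 (t=17: SET y = 22): {y=22, z=-14}
  after event 3 (t=21: INC z by 12): {y=22, z=-2}
  after event 4 (t=23: SET z = 42): {y=22, z=42}
  after event 5 (t=33: SET x = -1): {x=-1, y=22, z=42}
  after event 6 (t=41: SET y = -6): {x=-1, y=-6, z=42}

Answer: {x=-1, y=-6, z=42}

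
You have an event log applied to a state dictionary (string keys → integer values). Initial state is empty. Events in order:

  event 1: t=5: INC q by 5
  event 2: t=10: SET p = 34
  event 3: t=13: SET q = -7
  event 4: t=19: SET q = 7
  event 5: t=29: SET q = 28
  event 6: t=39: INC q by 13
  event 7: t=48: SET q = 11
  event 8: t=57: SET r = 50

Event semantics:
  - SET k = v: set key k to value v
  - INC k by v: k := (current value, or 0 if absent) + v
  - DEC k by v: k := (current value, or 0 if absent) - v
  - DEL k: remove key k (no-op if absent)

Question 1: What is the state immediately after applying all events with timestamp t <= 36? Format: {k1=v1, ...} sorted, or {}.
Apply events with t <= 36 (5 events):
  after event 1 (t=5: INC q by 5): {q=5}
  after event 2 (t=10: SET p = 34): {p=34, q=5}
  after event 3 (t=13: SET q = -7): {p=34, q=-7}
  after event 4 (t=19: SET q = 7): {p=34, q=7}
  after event 5 (t=29: SET q = 28): {p=34, q=28}

Answer: {p=34, q=28}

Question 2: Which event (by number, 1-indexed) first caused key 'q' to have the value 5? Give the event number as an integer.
Looking for first event where q becomes 5:
  event 1: q (absent) -> 5  <-- first match

Answer: 1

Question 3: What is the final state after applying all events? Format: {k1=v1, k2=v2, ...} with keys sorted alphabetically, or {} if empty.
  after event 1 (t=5: INC q by 5): {q=5}
  after event 2 (t=10: SET p = 34): {p=34, q=5}
  after event 3 (t=13: SET q = -7): {p=34, q=-7}
  after event 4 (t=19: SET q = 7): {p=34, q=7}
  after event 5 (t=29: SET q = 28): {p=34, q=28}
  after event 6 (t=39: INC q by 13): {p=34, q=41}
  after event 7 (t=48: SET q = 11): {p=34, q=11}
  after event 8 (t=57: SET r = 50): {p=34, q=11, r=50}

Answer: {p=34, q=11, r=50}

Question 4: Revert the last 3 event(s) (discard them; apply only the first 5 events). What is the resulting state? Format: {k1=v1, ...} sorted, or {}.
Keep first 5 events (discard last 3):
  after event 1 (t=5: INC q by 5): {q=5}
  after event 2 (t=10: SET p = 34): {p=34, q=5}
  after event 3 (t=13: SET q = -7): {p=34, q=-7}
  after event 4 (t=19: SET q = 7): {p=34, q=7}
  after event 5 (t=29: SET q = 28): {p=34, q=28}

Answer: {p=34, q=28}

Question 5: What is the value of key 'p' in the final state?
Track key 'p' through all 8 events:
  event 1 (t=5: INC q by 5): p unchanged
  event 2 (t=10: SET p = 34): p (absent) -> 34
  event 3 (t=13: SET q = -7): p unchanged
  event 4 (t=19: SET q = 7): p unchanged
  event 5 (t=29: SET q = 28): p unchanged
  event 6 (t=39: INC q by 13): p unchanged
  event 7 (t=48: SET q = 11): p unchanged
  event 8 (t=57: SET r = 50): p unchanged
Final: p = 34

Answer: 34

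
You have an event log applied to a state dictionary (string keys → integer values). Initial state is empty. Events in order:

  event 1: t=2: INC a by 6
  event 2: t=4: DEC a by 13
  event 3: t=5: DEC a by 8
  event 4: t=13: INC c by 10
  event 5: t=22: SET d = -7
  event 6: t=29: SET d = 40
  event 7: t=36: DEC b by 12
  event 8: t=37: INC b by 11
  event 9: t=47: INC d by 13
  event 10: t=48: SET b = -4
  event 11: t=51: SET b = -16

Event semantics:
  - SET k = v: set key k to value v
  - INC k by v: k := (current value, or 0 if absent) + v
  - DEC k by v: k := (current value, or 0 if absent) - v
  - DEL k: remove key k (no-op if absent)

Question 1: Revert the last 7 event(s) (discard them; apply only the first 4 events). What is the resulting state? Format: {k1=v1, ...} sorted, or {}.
Answer: {a=-15, c=10}

Derivation:
Keep first 4 events (discard last 7):
  after event 1 (t=2: INC a by 6): {a=6}
  after event 2 (t=4: DEC a by 13): {a=-7}
  after event 3 (t=5: DEC a by 8): {a=-15}
  after event 4 (t=13: INC c by 10): {a=-15, c=10}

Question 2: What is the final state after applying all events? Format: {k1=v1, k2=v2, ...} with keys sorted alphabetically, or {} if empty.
  after event 1 (t=2: INC a by 6): {a=6}
  after event 2 (t=4: DEC a by 13): {a=-7}
  after event 3 (t=5: DEC a by 8): {a=-15}
  after event 4 (t=13: INC c by 10): {a=-15, c=10}
  after event 5 (t=22: SET d = -7): {a=-15, c=10, d=-7}
  after event 6 (t=29: SET d = 40): {a=-15, c=10, d=40}
  after event 7 (t=36: DEC b by 12): {a=-15, b=-12, c=10, d=40}
  after event 8 (t=37: INC b by 11): {a=-15, b=-1, c=10, d=40}
  after event 9 (t=47: INC d by 13): {a=-15, b=-1, c=10, d=53}
  after event 10 (t=48: SET b = -4): {a=-15, b=-4, c=10, d=53}
  after event 11 (t=51: SET b = -16): {a=-15, b=-16, c=10, d=53}

Answer: {a=-15, b=-16, c=10, d=53}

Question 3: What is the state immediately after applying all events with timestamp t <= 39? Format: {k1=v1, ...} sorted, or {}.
Apply events with t <= 39 (8 events):
  after event 1 (t=2: INC a by 6): {a=6}
  after event 2 (t=4: DEC a by 13): {a=-7}
  after event 3 (t=5: DEC a by 8): {a=-15}
  after event 4 (t=13: INC c by 10): {a=-15, c=10}
  after event 5 (t=22: SET d = -7): {a=-15, c=10, d=-7}
  after event 6 (t=29: SET d = 40): {a=-15, c=10, d=40}
  after event 7 (t=36: DEC b by 12): {a=-15, b=-12, c=10, d=40}
  after event 8 (t=37: INC b by 11): {a=-15, b=-1, c=10, d=40}

Answer: {a=-15, b=-1, c=10, d=40}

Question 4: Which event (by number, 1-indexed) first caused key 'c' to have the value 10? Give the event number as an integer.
Looking for first event where c becomes 10:
  event 4: c (absent) -> 10  <-- first match

Answer: 4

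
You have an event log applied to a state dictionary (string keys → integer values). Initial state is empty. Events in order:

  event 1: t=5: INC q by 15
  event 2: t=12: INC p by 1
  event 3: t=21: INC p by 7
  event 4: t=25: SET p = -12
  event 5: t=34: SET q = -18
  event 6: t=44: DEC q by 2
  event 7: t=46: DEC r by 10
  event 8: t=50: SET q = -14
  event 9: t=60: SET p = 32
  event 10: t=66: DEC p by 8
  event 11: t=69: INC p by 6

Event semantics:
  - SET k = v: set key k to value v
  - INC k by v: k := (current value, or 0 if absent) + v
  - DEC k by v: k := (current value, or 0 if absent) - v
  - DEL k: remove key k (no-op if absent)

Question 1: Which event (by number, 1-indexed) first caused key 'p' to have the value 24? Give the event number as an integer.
Answer: 10

Derivation:
Looking for first event where p becomes 24:
  event 2: p = 1
  event 3: p = 8
  event 4: p = -12
  event 5: p = -12
  event 6: p = -12
  event 7: p = -12
  event 8: p = -12
  event 9: p = 32
  event 10: p 32 -> 24  <-- first match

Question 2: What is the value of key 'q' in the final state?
Track key 'q' through all 11 events:
  event 1 (t=5: INC q by 15): q (absent) -> 15
  event 2 (t=12: INC p by 1): q unchanged
  event 3 (t=21: INC p by 7): q unchanged
  event 4 (t=25: SET p = -12): q unchanged
  event 5 (t=34: SET q = -18): q 15 -> -18
  event 6 (t=44: DEC q by 2): q -18 -> -20
  event 7 (t=46: DEC r by 10): q unchanged
  event 8 (t=50: SET q = -14): q -20 -> -14
  event 9 (t=60: SET p = 32): q unchanged
  event 10 (t=66: DEC p by 8): q unchanged
  event 11 (t=69: INC p by 6): q unchanged
Final: q = -14

Answer: -14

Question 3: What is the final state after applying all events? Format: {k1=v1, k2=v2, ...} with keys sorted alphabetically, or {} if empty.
Answer: {p=30, q=-14, r=-10}

Derivation:
  after event 1 (t=5: INC q by 15): {q=15}
  after event 2 (t=12: INC p by 1): {p=1, q=15}
  after event 3 (t=21: INC p by 7): {p=8, q=15}
  after event 4 (t=25: SET p = -12): {p=-12, q=15}
  after event 5 (t=34: SET q = -18): {p=-12, q=-18}
  after event 6 (t=44: DEC q by 2): {p=-12, q=-20}
  after event 7 (t=46: DEC r by 10): {p=-12, q=-20, r=-10}
  after event 8 (t=50: SET q = -14): {p=-12, q=-14, r=-10}
  after event 9 (t=60: SET p = 32): {p=32, q=-14, r=-10}
  after event 10 (t=66: DEC p by 8): {p=24, q=-14, r=-10}
  after event 11 (t=69: INC p by 6): {p=30, q=-14, r=-10}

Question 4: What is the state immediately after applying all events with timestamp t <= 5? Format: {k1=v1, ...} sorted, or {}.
Answer: {q=15}

Derivation:
Apply events with t <= 5 (1 events):
  after event 1 (t=5: INC q by 15): {q=15}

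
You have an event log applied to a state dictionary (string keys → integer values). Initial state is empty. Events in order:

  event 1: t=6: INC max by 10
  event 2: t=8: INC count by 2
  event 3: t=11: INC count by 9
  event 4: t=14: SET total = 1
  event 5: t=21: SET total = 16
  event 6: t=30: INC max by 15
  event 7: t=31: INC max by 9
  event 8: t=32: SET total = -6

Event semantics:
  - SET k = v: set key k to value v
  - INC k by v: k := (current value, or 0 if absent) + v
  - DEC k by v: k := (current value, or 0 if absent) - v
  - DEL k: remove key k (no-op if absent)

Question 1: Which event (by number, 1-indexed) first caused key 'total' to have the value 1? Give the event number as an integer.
Looking for first event where total becomes 1:
  event 4: total (absent) -> 1  <-- first match

Answer: 4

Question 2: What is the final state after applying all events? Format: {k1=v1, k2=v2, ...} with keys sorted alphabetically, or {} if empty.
Answer: {count=11, max=34, total=-6}

Derivation:
  after event 1 (t=6: INC max by 10): {max=10}
  after event 2 (t=8: INC count by 2): {count=2, max=10}
  after event 3 (t=11: INC count by 9): {count=11, max=10}
  after event 4 (t=14: SET total = 1): {count=11, max=10, total=1}
  after event 5 (t=21: SET total = 16): {count=11, max=10, total=16}
  after event 6 (t=30: INC max by 15): {count=11, max=25, total=16}
  after event 7 (t=31: INC max by 9): {count=11, max=34, total=16}
  after event 8 (t=32: SET total = -6): {count=11, max=34, total=-6}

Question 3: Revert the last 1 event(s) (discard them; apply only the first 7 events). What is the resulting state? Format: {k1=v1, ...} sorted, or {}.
Keep first 7 events (discard last 1):
  after event 1 (t=6: INC max by 10): {max=10}
  after event 2 (t=8: INC count by 2): {count=2, max=10}
  after event 3 (t=11: INC count by 9): {count=11, max=10}
  after event 4 (t=14: SET total = 1): {count=11, max=10, total=1}
  after event 5 (t=21: SET total = 16): {count=11, max=10, total=16}
  after event 6 (t=30: INC max by 15): {count=11, max=25, total=16}
  after event 7 (t=31: INC max by 9): {count=11, max=34, total=16}

Answer: {count=11, max=34, total=16}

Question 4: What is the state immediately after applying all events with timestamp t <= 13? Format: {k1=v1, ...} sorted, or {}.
Apply events with t <= 13 (3 events):
  after event 1 (t=6: INC max by 10): {max=10}
  after event 2 (t=8: INC count by 2): {count=2, max=10}
  after event 3 (t=11: INC count by 9): {count=11, max=10}

Answer: {count=11, max=10}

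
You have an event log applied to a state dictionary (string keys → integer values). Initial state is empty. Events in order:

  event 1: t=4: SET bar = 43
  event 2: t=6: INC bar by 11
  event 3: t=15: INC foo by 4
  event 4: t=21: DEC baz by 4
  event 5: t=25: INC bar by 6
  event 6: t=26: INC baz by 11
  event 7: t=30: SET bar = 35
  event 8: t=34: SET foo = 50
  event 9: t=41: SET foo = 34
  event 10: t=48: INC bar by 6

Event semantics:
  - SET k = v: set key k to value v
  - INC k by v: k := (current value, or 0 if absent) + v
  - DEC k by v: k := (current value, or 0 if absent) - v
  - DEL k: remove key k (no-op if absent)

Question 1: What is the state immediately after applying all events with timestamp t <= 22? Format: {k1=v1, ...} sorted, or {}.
Apply events with t <= 22 (4 events):
  after event 1 (t=4: SET bar = 43): {bar=43}
  after event 2 (t=6: INC bar by 11): {bar=54}
  after event 3 (t=15: INC foo by 4): {bar=54, foo=4}
  after event 4 (t=21: DEC baz by 4): {bar=54, baz=-4, foo=4}

Answer: {bar=54, baz=-4, foo=4}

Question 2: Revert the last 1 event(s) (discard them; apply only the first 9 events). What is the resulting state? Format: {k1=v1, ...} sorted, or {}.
Keep first 9 events (discard last 1):
  after event 1 (t=4: SET bar = 43): {bar=43}
  after event 2 (t=6: INC bar by 11): {bar=54}
  after event 3 (t=15: INC foo by 4): {bar=54, foo=4}
  after event 4 (t=21: DEC baz by 4): {bar=54, baz=-4, foo=4}
  after event 5 (t=25: INC bar by 6): {bar=60, baz=-4, foo=4}
  after event 6 (t=26: INC baz by 11): {bar=60, baz=7, foo=4}
  after event 7 (t=30: SET bar = 35): {bar=35, baz=7, foo=4}
  after event 8 (t=34: SET foo = 50): {bar=35, baz=7, foo=50}
  after event 9 (t=41: SET foo = 34): {bar=35, baz=7, foo=34}

Answer: {bar=35, baz=7, foo=34}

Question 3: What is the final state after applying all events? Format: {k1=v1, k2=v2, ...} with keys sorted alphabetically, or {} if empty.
Answer: {bar=41, baz=7, foo=34}

Derivation:
  after event 1 (t=4: SET bar = 43): {bar=43}
  after event 2 (t=6: INC bar by 11): {bar=54}
  after event 3 (t=15: INC foo by 4): {bar=54, foo=4}
  after event 4 (t=21: DEC baz by 4): {bar=54, baz=-4, foo=4}
  after event 5 (t=25: INC bar by 6): {bar=60, baz=-4, foo=4}
  after event 6 (t=26: INC baz by 11): {bar=60, baz=7, foo=4}
  after event 7 (t=30: SET bar = 35): {bar=35, baz=7, foo=4}
  after event 8 (t=34: SET foo = 50): {bar=35, baz=7, foo=50}
  after event 9 (t=41: SET foo = 34): {bar=35, baz=7, foo=34}
  after event 10 (t=48: INC bar by 6): {bar=41, baz=7, foo=34}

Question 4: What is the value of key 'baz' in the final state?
Answer: 7

Derivation:
Track key 'baz' through all 10 events:
  event 1 (t=4: SET bar = 43): baz unchanged
  event 2 (t=6: INC bar by 11): baz unchanged
  event 3 (t=15: INC foo by 4): baz unchanged
  event 4 (t=21: DEC baz by 4): baz (absent) -> -4
  event 5 (t=25: INC bar by 6): baz unchanged
  event 6 (t=26: INC baz by 11): baz -4 -> 7
  event 7 (t=30: SET bar = 35): baz unchanged
  event 8 (t=34: SET foo = 50): baz unchanged
  event 9 (t=41: SET foo = 34): baz unchanged
  event 10 (t=48: INC bar by 6): baz unchanged
Final: baz = 7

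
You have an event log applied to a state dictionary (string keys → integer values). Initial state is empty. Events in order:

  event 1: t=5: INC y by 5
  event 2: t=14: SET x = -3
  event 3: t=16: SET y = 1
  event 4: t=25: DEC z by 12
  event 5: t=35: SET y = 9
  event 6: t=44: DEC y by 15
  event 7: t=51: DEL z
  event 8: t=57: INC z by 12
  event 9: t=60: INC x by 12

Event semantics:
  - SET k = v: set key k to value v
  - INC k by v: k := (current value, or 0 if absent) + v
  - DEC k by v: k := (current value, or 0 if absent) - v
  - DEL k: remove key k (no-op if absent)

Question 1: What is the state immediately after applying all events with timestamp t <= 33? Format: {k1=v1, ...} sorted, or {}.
Apply events with t <= 33 (4 events):
  after event 1 (t=5: INC y by 5): {y=5}
  after event 2 (t=14: SET x = -3): {x=-3, y=5}
  after event 3 (t=16: SET y = 1): {x=-3, y=1}
  after event 4 (t=25: DEC z by 12): {x=-3, y=1, z=-12}

Answer: {x=-3, y=1, z=-12}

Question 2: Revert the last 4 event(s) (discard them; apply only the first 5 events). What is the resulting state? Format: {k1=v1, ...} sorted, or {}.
Answer: {x=-3, y=9, z=-12}

Derivation:
Keep first 5 events (discard last 4):
  after event 1 (t=5: INC y by 5): {y=5}
  after event 2 (t=14: SET x = -3): {x=-3, y=5}
  after event 3 (t=16: SET y = 1): {x=-3, y=1}
  after event 4 (t=25: DEC z by 12): {x=-3, y=1, z=-12}
  after event 5 (t=35: SET y = 9): {x=-3, y=9, z=-12}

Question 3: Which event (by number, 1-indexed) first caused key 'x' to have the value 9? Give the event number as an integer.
Looking for first event where x becomes 9:
  event 2: x = -3
  event 3: x = -3
  event 4: x = -3
  event 5: x = -3
  event 6: x = -3
  event 7: x = -3
  event 8: x = -3
  event 9: x -3 -> 9  <-- first match

Answer: 9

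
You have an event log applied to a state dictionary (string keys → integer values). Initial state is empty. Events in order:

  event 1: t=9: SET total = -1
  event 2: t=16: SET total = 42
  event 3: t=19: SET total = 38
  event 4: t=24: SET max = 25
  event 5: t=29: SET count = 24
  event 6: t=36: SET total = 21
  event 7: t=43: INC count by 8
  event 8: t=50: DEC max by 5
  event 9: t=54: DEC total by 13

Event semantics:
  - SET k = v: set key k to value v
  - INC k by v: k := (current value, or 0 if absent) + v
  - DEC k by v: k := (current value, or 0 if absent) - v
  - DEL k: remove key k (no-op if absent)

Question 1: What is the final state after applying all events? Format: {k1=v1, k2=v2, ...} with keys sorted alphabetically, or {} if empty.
Answer: {count=32, max=20, total=8}

Derivation:
  after event 1 (t=9: SET total = -1): {total=-1}
  after event 2 (t=16: SET total = 42): {total=42}
  after event 3 (t=19: SET total = 38): {total=38}
  after event 4 (t=24: SET max = 25): {max=25, total=38}
  after event 5 (t=29: SET count = 24): {count=24, max=25, total=38}
  after event 6 (t=36: SET total = 21): {count=24, max=25, total=21}
  after event 7 (t=43: INC count by 8): {count=32, max=25, total=21}
  after event 8 (t=50: DEC max by 5): {count=32, max=20, total=21}
  after event 9 (t=54: DEC total by 13): {count=32, max=20, total=8}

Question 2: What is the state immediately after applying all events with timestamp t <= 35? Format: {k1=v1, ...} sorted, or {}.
Apply events with t <= 35 (5 events):
  after event 1 (t=9: SET total = -1): {total=-1}
  after event 2 (t=16: SET total = 42): {total=42}
  after event 3 (t=19: SET total = 38): {total=38}
  after event 4 (t=24: SET max = 25): {max=25, total=38}
  after event 5 (t=29: SET count = 24): {count=24, max=25, total=38}

Answer: {count=24, max=25, total=38}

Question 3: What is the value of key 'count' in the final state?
Track key 'count' through all 9 events:
  event 1 (t=9: SET total = -1): count unchanged
  event 2 (t=16: SET total = 42): count unchanged
  event 3 (t=19: SET total = 38): count unchanged
  event 4 (t=24: SET max = 25): count unchanged
  event 5 (t=29: SET count = 24): count (absent) -> 24
  event 6 (t=36: SET total = 21): count unchanged
  event 7 (t=43: INC count by 8): count 24 -> 32
  event 8 (t=50: DEC max by 5): count unchanged
  event 9 (t=54: DEC total by 13): count unchanged
Final: count = 32

Answer: 32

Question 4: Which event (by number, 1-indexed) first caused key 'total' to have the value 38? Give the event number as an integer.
Looking for first event where total becomes 38:
  event 1: total = -1
  event 2: total = 42
  event 3: total 42 -> 38  <-- first match

Answer: 3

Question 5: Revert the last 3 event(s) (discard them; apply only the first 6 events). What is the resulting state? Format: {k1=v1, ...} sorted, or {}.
Answer: {count=24, max=25, total=21}

Derivation:
Keep first 6 events (discard last 3):
  after event 1 (t=9: SET total = -1): {total=-1}
  after event 2 (t=16: SET total = 42): {total=42}
  after event 3 (t=19: SET total = 38): {total=38}
  after event 4 (t=24: SET max = 25): {max=25, total=38}
  after event 5 (t=29: SET count = 24): {count=24, max=25, total=38}
  after event 6 (t=36: SET total = 21): {count=24, max=25, total=21}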